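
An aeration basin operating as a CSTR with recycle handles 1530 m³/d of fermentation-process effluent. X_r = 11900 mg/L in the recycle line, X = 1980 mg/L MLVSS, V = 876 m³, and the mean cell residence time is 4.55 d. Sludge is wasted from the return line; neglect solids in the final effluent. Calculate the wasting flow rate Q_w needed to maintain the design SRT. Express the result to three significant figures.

Wasting from the return line (neglecting effluent solids): Q_w = V·X / (θ_c·X_r) = 876.0 × 1980 / (4.55 × 11900) = 32.03 m³/d.

Q_w ≈ 32.0 m³/d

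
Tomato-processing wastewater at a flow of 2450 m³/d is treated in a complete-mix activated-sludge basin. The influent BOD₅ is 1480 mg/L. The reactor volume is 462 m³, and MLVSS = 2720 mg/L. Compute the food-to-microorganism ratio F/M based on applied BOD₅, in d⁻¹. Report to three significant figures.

Food-to-microorganism ratio F/M = Q S₀ / (V X) = 2450 × 1480 / (462.0 × 2720) = 2.885 d⁻¹.

F/M ≈ 2.89 d⁻¹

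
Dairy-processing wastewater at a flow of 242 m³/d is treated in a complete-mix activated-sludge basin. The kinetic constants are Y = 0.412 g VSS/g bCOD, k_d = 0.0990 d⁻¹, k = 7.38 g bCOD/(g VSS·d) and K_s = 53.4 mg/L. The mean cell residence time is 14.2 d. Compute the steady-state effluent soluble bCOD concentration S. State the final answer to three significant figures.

S ≈ 3.15 mg/L

For a completely mixed reactor with recycle the Lawrence–McCarty relation gives S = K_s·(1 + k_d·θ_c) / [θ_c·(Y·k − k_d) − 1] = 53.4 × (1 + 0.0990 × 14.2) / [14.2 × (0.412 × 7.38 − 0.0990) − 1] = 128.5 / 40.77 = 3.151 mg/L.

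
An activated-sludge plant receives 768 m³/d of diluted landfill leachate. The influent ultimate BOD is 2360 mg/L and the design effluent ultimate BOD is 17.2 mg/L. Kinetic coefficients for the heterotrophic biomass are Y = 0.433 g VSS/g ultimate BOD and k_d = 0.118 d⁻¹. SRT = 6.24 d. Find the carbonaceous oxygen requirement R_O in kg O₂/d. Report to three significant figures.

R_O ≈ 1160 kg O₂/d

Correct the yield for decay: Y_obs = Y/(1 + k_d θ_c) = 0.433 / (1 + 0.118 × 6.24) = 0.433 / 1.736 = 0.2494.
Q·(S₀ − S) = 768 × (2360 − 17.2) × 10⁻³ = 1799 kg/d removed.
P_X = Y_obs·Q·(S₀ − S) = 0.2494 × 1799 = 448.7 kg VSS/d.
R_O = Q·ΔS − 1.42 P_X = 1799 − 637.2 = 1162 kg O₂/d.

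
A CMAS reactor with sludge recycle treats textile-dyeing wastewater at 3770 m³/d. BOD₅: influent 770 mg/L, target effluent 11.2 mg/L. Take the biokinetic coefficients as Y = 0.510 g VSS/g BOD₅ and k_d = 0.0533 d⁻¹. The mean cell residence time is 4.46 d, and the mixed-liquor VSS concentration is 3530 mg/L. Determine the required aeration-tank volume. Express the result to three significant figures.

Steady-state biomass mass balance: V·X·(1 + k_d·θ_c) = Y·Q·(S₀ − S)·θ_c, so V = 0.510 × 3770 × (770 − 11.2) × 4.46 / [3530 × (1 + 0.0533 × 4.46)] = 6.51×10^6 / 4369 = 1489 m³.

V ≈ 1490 m³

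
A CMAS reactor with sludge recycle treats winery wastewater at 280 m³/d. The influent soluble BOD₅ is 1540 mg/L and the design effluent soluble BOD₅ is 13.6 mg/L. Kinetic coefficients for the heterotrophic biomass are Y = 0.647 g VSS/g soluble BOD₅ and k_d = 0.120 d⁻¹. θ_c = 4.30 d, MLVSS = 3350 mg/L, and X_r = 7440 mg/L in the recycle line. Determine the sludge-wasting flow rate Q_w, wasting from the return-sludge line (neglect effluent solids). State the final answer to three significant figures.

From the SRT design equation V = Y Q (S₀−S) θ_c / [X (1 + k_d θ_c)] = 0.647 × 280 × (1540 − 13.6) × 4.30 / [3350 × (1 + 0.120 × 4.30)] = 1.19×10^6 / 5079 = 234.1 m³.
Q_w = (V·X)/(θ_c X_r) = 234.1 × 3350 / (4.30 × 7440) = 24.52 m³/d.

Q_w ≈ 24.5 m³/d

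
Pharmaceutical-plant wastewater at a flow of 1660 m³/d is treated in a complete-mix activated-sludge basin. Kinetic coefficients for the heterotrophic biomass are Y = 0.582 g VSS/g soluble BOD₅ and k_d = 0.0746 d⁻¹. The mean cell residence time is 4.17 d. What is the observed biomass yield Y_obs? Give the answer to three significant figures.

Correct the yield for decay: Y_obs = Y/(1 + k_d θ_c) = 0.582 / (1 + 0.0746 × 4.17) = 0.582 / 1.311 = 0.4439.

Y_obs ≈ 0.444 g VSS/g soluble BOD₅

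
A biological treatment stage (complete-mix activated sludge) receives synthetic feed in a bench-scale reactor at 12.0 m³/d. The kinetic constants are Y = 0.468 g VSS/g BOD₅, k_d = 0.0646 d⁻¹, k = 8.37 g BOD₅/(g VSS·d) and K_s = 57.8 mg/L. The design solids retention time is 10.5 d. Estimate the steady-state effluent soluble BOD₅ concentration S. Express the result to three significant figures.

Effluent substrate depends only on kinetics and SRT: S = K_s(1 + k_d θ_c) / [θ_c(Yk − k_d) − 1] = 57.8 × (1 + 0.0646 × 10.5) / [10.5 × (0.468 × 8.37 − 0.0646) − 1] = 97.01 / 39.45 = 2.459 mg/L.

S ≈ 2.46 mg/L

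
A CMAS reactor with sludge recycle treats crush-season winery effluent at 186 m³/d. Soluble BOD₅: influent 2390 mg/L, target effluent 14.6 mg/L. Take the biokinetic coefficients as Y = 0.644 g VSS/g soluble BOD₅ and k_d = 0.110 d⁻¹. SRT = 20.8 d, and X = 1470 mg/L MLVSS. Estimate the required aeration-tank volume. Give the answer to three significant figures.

V ≈ 1220 m³

Steady-state biomass mass balance: V·X·(1 + k_d·θ_c) = Y·Q·(S₀ − S)·θ_c, so V = 0.644 × 186 × (2390 − 14.6) × 20.8 / [1470 × (1 + 0.110 × 20.8)] = 5.92×10^6 / 4833 = 1224 m³.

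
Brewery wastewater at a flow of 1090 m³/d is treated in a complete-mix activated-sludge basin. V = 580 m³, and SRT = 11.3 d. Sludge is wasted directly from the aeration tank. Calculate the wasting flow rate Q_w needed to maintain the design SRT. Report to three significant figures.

For wasting at MLVSS concentration, Q_w = V/θ_c = 580.0/11.3 = 51.33 m³/d.

Q_w ≈ 51.3 m³/d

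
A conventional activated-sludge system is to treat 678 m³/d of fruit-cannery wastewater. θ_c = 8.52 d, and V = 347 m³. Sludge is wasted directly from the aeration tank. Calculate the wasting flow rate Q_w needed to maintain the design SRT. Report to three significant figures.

Wasting from the aeration tank: Q_w = V / θ_c = 347.0 / 8.52 = 40.73 m³/d.

Q_w ≈ 40.7 m³/d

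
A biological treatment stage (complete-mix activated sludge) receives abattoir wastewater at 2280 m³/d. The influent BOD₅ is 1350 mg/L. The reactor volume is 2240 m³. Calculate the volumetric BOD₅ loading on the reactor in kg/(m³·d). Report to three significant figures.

Applied BOD₅ load per unit volume = Q·S₀/V = (2280 × 1350/1000)/2240 = 1.374 kg BOD₅·m⁻³·d⁻¹.

L_v ≈ 1.37 kg BOD₅/(m³·d)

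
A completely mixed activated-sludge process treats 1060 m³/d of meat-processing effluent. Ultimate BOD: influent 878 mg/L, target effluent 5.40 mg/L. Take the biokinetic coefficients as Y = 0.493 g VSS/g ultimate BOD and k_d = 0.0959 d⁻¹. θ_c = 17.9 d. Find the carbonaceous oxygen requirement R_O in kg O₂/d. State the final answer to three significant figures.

R_O ≈ 687 kg O₂/d

Y_obs = Y / (1 + k_d θ_c) = 0.493 / (1 + 0.0959 × 17.9) = 0.493 / 2.717 = 0.1815.
ΔS = 878 − 5.40 = 872.6 mg/L, so the substrate removal rate is 1060 × 872.6/1000 = 925.0 kg ultimate BOD/d.
Net sludge production P_X = 0.1815 × 925.0 = 167.9 kg VSS/d.
R_O = Q·ΔS − 1.42 P_X = 925.0 − 238.4 = 686.6 kg O₂/d.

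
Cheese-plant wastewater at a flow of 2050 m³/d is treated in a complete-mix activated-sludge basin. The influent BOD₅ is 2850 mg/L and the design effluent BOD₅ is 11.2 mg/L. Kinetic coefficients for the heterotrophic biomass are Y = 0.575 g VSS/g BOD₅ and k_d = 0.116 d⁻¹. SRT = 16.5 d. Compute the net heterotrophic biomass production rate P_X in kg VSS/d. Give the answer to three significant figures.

P_X ≈ 1150 kg VSS/d

Y_obs = Y / (1 + k_d θ_c) = 0.575 / (1 + 0.116 × 16.5) = 0.575 / 2.914 = 0.1973.
Substrate removed = Q·(S₀ − S) = 2050 m³/d × (2850 − 11.2) g/m³ = 5.82×10^6 g/d = 5820 kg/d.
So the net sludge growth is P_X = 0.1973 × 5820 = 1148 kg VSS/d.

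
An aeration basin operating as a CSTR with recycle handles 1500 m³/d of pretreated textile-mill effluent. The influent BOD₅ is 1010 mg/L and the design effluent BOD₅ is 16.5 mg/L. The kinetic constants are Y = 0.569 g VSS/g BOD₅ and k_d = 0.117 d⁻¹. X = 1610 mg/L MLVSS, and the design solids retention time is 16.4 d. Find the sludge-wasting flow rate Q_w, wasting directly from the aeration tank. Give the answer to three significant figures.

Q_w ≈ 180 m³/d

Steady-state biomass mass balance: V·X·(1 + k_d·θ_c) = Y·Q·(S₀ − S)·θ_c, so V = 0.569 × 1500 × (1010 − 16.5) × 16.4 / [1610 × (1 + 0.117 × 16.4)] = 1.39×10^7 / 4699 = 2959 m³.
For wasting at MLVSS concentration, Q_w = V/θ_c = 2959/16.4 = 180.4 m³/d.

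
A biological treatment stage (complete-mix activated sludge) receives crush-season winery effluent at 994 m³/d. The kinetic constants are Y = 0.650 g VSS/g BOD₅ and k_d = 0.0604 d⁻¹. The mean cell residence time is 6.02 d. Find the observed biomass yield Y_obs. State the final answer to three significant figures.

Y_obs = Y / (1 + k_d θ_c) = 0.650 / (1 + 0.0604 × 6.02) = 0.650 / 1.364 = 0.4767.

Y_obs ≈ 0.477 g VSS/g BOD₅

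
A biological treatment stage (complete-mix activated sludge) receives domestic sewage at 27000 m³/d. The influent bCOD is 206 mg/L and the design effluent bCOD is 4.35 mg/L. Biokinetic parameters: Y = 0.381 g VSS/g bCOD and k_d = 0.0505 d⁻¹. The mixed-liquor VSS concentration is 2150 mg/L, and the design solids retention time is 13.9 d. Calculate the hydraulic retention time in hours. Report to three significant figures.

Rearranging the biomass balance for a CMAS with decay, V = Y·Q·ΔS·θ_c / [X·(1+k_d θ_c)] = 0.381 × 27000 × (206 − 4.35) × 13.9 / [2150 × (1 + 0.0505 × 13.9)] = 2.88×10^7 / 3659 = 7880 m³.
Hydraulic retention time τ = V/Q = 7880 / 27000 = 0.2918 d = 7.004 h.

τ ≈ 7.00 h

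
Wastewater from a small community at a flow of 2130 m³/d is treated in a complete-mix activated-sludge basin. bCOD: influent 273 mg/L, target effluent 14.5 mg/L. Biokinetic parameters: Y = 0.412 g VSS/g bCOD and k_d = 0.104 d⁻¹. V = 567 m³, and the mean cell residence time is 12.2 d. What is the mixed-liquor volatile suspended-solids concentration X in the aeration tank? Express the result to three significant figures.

X ≈ 2150 mg/L

Solving the biomass balance for X: X = Y Q (S₀−S) θ_c / [V (1+k_d θ_c)] = 0.412 × 2130 × (273 − 14.5) × 12.2 / [567 × (1 + 0.104 × 12.2)] = 2151 mg/L.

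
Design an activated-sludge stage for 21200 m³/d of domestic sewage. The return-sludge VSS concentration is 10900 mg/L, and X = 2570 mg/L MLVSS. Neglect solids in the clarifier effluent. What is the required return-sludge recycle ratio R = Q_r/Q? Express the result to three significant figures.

R = Q_r/Q = X/(X_r − X) = 2570 / (10900 − 2570) = 0.3085.

R ≈ 0.309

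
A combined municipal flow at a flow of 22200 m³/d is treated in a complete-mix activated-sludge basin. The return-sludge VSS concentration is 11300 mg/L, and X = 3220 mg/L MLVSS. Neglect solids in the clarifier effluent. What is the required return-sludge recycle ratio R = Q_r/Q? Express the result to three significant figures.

R ≈ 0.399

Mass balance around the secondary clarifier (neglecting effluent solids): R = X / (X_r − X) = 3220 / (11300 − 3220) = 0.3985.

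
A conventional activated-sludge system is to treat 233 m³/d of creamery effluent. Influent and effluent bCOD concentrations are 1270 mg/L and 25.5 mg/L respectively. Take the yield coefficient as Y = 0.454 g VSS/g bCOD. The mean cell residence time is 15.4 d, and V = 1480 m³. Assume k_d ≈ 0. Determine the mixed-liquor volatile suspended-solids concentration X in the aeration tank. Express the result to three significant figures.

X ≈ 1370 mg/L

From V·X = Y·Q·(S₀ − S)·θ_c (decay neglected): X = 0.454 × 233 × (1270 − 25.5) × 15.4 / 1480 = 1370 mg/L.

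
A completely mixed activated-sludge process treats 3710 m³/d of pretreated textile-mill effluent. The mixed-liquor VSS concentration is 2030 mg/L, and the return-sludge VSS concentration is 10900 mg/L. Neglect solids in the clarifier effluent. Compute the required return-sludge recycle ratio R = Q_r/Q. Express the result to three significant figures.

Mass balance around the secondary clarifier (neglecting effluent solids): R = X / (X_r − X) = 2030 / (10900 − 2030) = 0.2289.

R ≈ 0.229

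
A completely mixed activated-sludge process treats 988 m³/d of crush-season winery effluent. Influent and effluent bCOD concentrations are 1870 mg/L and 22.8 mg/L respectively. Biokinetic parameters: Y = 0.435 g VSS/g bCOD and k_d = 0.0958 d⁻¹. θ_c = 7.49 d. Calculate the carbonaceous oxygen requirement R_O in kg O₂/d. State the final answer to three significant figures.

R_O ≈ 1170 kg O₂/d

Y_obs = Y / (1 + k_d θ_c) = 0.435 / (1 + 0.0958 × 7.49) = 0.435 / 1.718 = 0.2533.
Substrate removed = Q·(S₀ − S) = 988 m³/d × (1870 − 22.8) g/m³ = 1.83×10^6 g/d = 1825 kg/d.
P_X = Y_obs·Q·(S₀ − S) = 0.2533 × 1825 = 462.2 kg VSS/d.
Carbonaceous O₂ demand = substrate oxidised − cell-mass equivalent = 1825 − 1.42 × 462.2 = 1169 kg O₂/d.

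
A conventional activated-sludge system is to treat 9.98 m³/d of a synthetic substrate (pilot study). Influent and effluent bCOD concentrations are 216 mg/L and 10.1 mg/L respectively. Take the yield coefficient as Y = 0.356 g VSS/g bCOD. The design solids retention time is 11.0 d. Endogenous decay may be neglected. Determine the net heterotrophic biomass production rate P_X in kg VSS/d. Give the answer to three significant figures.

With endogenous decay neglected, the observed yield equals the true yield: Y_obs = Y = 0.356 g VSS/g bCOD.
Substrate removed = Q·(S₀ − S) = 9.98 m³/d × (216 − 10.1) g/m³ = 2.05×10^3 g/d = 2.055 kg/d.
Net biomass production P_X = Y_obs × Q·(S₀ − S) = 0.3560 × 2.055 = 0.7315 kg VSS/d.

P_X ≈ 0.732 kg VSS/d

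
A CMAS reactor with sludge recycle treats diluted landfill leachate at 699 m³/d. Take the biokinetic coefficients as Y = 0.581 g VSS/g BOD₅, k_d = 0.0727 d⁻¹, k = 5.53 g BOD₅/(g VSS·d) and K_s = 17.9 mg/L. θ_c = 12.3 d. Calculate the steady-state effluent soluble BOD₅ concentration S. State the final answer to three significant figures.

From the Monod/SRT balance for a CMAS, S = K_s·(1+k_d θ_c)/[θ_c·(Y k − k_d) − 1] = 17.9 × (1 + 0.0727 × 12.3) / [12.3 × (0.581 × 5.53 − 0.0727) − 1] = 33.91 / 37.62 = 0.9012 mg/L.

S ≈ 0.901 mg/L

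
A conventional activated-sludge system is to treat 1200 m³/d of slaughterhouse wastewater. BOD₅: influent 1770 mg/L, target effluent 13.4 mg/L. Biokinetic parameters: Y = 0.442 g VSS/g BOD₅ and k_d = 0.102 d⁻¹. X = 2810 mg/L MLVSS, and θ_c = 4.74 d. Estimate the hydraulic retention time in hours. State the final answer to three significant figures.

τ ≈ 21.2 h

Rearranging the biomass balance for a CMAS with decay, V = Y·Q·ΔS·θ_c / [X·(1+k_d θ_c)] = 0.442 × 1200 × (1770 − 13.4) × 4.74 / [2810 × (1 + 0.102 × 4.74)] = 4.42×10^6 / 4169 = 1059 m³.
τ = V/Q = 1059/1200 = 0.8828 d, or 21.19 h.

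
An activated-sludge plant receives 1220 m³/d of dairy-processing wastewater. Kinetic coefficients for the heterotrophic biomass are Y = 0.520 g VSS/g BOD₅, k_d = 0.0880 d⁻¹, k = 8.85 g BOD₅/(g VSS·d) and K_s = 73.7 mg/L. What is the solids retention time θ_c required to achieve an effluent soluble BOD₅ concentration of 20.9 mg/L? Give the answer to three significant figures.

Specific growth rate at S = 20.9 mg/L: μ = YkS/(K_s+S) = 0.520·8.85·20.9/(73.7+20.9) = 1.017 d⁻¹.
θ_c = 1/(μ − k_d) = 1/(1.017 − 0.0880) = 1/0.9287 = 1.077 d.

θ_c ≈ 1.08 d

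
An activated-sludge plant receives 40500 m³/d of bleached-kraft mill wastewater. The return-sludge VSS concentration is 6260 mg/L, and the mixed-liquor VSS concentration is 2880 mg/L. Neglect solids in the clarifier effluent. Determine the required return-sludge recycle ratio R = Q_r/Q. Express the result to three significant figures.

R ≈ 0.852

Solids balance on the clarifier gives (1+R)X = R·X_r, so R = X/(X_r − X) = 2880 / (6260 − 2880) = 0.8521.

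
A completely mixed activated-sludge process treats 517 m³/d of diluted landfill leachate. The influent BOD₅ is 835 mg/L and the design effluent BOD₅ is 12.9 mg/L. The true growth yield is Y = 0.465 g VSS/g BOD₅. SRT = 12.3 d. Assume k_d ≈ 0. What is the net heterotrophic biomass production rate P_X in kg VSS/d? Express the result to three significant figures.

P_X ≈ 198 kg VSS/d

With endogenous decay neglected, the observed yield equals the true yield: Y_obs = Y = 0.465 g VSS/g BOD₅.
ΔS = 835 − 12.9 = 822.1 mg/L, so the substrate removal rate is 517 × 822.1/1000 = 425.0 kg BOD₅/d.
P_X = Y_obs · Q(S₀ − S) = 0.4650 × 425.0 = 197.6 kg VSS/d.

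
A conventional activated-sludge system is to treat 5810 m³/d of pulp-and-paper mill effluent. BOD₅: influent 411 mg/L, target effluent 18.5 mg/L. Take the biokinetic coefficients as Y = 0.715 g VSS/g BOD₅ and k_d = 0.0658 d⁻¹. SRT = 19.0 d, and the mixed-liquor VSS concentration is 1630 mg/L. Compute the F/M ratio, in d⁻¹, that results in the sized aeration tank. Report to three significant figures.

F/M ≈ 0.173 d⁻¹

From the SRT design equation V = Y Q (S₀−S) θ_c / [X (1 + k_d θ_c)] = 0.715 × 5810 × (411 − 18.5) × 19.0 / [1630 × (1 + 0.0658 × 19.0)] = 3.1×10^7 / 3668 = 8446 m³.
F/M = Q·S₀ / (V·X) = 5810 × 411 / (8446 × 1630) = 0.1734 g BOD₅·(g VSS·d)⁻¹.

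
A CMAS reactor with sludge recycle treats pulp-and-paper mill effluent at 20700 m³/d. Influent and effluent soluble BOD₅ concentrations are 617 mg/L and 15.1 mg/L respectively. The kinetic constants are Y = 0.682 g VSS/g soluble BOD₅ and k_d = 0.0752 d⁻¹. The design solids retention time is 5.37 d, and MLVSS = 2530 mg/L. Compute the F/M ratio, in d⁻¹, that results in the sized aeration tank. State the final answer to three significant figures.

Steady-state biomass mass balance: V·X·(1 + k_d·θ_c) = Y·Q·(S₀ − S)·θ_c, so V = 0.682 × 20700 × (617 − 15.1) × 5.37 / [2530 × (1 + 0.0752 × 5.37)] = 4.56×10^7 / 3552 = 12848 m³.
F/M = applied load / biomass = Q·S₀/(V·X) = 20700 × 617 / (12848 × 2530) = 0.3929 d⁻¹.

F/M ≈ 0.393 d⁻¹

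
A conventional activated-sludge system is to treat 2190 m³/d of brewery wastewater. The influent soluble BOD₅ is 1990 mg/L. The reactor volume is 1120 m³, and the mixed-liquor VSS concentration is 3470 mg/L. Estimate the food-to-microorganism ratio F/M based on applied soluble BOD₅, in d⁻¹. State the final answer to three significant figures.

F/M ≈ 1.12 d⁻¹

F/M = applied load / biomass = Q·S₀/(V·X) = 2190 × 1990 / (1120 × 3470) = 1.121 d⁻¹.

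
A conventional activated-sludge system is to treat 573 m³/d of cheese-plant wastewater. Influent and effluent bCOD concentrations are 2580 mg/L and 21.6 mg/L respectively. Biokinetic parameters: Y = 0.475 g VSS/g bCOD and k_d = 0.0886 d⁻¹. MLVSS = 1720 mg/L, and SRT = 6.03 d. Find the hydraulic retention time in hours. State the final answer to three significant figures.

τ ≈ 66.6 h

Steady-state biomass mass balance: V·X·(1 + k_d·θ_c) = Y·Q·(S₀ − S)·θ_c, so V = 0.475 × 573 × (2580 − 21.6) × 6.03 / [1720 × (1 + 0.0886 × 6.03)] = 4.2×10^6 / 2639 = 1591 m³.
Hydraulic retention time τ = V/Q = 1591 / 573 = 2.777 d = 66.64 h.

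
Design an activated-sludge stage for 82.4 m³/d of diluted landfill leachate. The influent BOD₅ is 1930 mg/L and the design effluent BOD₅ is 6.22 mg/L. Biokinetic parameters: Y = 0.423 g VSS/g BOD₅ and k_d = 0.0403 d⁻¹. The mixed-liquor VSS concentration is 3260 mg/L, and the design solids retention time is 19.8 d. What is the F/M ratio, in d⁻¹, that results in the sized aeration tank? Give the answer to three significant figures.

Steady-state biomass mass balance: V·X·(1 + k_d·θ_c) = Y·Q·(S₀ − S)·θ_c, so V = 0.423 × 82.4 × (1930 − 6.22) × 19.8 / [3260 × (1 + 0.0403 × 19.8)] = 1.33×10^6 / 5861 = 226.5 m³.
F/M = Q·S₀ / (V·X) = 82.4 × 1930 / (226.5 × 3260) = 0.2154 g BOD₅·(g VSS·d)⁻¹.

F/M ≈ 0.215 d⁻¹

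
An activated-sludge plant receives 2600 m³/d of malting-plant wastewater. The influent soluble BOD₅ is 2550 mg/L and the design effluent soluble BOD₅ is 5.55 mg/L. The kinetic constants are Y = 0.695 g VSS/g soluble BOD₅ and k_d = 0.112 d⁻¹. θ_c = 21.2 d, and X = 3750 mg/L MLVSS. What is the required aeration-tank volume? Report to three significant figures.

V ≈ 7700 m³

From the SRT design equation V = Y Q (S₀−S) θ_c / [X (1 + k_d θ_c)] = 0.695 × 2600 × (2550 − 5.55) × 21.2 / [3750 × (1 + 0.112 × 21.2)] = 9.75×10^7 / 12654 = 7703 m³.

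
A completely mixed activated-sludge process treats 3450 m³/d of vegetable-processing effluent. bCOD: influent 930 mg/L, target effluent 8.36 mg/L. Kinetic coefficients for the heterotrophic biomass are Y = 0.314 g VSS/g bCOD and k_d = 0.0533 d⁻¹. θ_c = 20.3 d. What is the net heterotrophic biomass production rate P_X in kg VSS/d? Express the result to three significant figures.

P_X ≈ 480 kg VSS/d

Y_obs = Y / (1 + k_d θ_c) = 0.314 / (1 + 0.0533 × 20.3) = 0.314 / 2.082 = 0.1508.
Substrate removed = Q·(S₀ − S) = 3450 m³/d × (930 − 8.36) g/m³ = 3.18×10^6 g/d = 3180 kg/d.
Biomass produced: P_X = Y_obs·Q·ΔS = 0.1508 × 3180 ≈ 479.5 kg VSS/d.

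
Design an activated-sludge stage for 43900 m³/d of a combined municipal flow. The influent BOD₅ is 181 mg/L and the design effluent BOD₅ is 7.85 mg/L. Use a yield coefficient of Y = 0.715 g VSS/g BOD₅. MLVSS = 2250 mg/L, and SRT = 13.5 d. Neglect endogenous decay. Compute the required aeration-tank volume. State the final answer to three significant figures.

V ≈ 32600 m³

With k_d = 0 the design equation reduces to V = Y Q (S₀−S) θ_c / X = 0.715 × 43900 × (181 − 7.85) × 13.5 / 2250 = 32610 m³.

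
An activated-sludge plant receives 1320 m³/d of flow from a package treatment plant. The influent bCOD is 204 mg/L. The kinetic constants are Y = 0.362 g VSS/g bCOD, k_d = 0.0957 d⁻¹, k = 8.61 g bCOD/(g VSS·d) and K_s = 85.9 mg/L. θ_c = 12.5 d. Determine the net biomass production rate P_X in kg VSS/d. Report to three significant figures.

P_X ≈ 43.3 kg VSS/d

For a completely mixed reactor with recycle the Lawrence–McCarty relation gives S = K_s·(1 + k_d·θ_c) / [θ_c·(Y·k − k_d) − 1] = 85.9 × (1 + 0.0957 × 12.5) / [12.5 × (0.362 × 8.61 − 0.0957) − 1] = 188.7 / 36.76 = 5.132 mg/L.
Observed yield with endogenous decay: Y_obs = Y / (1 + k_d·θ_c) = 0.362 / (1 + 0.0957 × 12.5) = 0.362 / 2.196 = 0.1648 g VSS/g bCOD.
Mass of bCOD removed per day: Q(S₀ − S) = 1320 × 198.9 g/m³ = 262.5 kg/d.
Biomass produced: P_X = Y_obs·Q·ΔS = 0.1648 × 262.5 ≈ 43.27 kg VSS/d.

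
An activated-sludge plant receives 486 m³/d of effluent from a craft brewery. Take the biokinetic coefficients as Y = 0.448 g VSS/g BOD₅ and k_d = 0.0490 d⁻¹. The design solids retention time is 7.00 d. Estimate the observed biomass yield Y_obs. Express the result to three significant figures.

Y_obs ≈ 0.334 g VSS/g BOD₅

Correct the yield for decay: Y_obs = Y/(1 + k_d θ_c) = 0.448 / (1 + 0.0490 × 7.00) = 0.448 / 1.343 = 0.3336.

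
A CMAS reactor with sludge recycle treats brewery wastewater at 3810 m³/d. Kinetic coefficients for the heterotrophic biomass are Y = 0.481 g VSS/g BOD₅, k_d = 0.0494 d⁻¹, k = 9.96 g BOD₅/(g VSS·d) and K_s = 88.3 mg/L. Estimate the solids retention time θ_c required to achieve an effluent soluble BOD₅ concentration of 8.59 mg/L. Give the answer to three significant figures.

θ_c ≈ 2.66 d

From 1/θ_c = Y·k·S/(K_s + S) − k_d: Y·k·S/(K_s+S) = 0.481 × 9.96 × 8.59 / (88.3 + 8.59) = 0.4247 d⁻¹.
1/θ_c = 0.4247 − 0.0494 = 0.3753 d⁻¹, so θ_c = 2.664 d.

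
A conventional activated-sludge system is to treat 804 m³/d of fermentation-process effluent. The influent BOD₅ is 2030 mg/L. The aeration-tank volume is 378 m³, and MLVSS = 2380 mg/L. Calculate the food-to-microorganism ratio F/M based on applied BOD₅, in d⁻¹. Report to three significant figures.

F/M ≈ 1.81 d⁻¹

F/M = Q·S₀ / (V·X) = 804 × 2030 / (378.0 × 2380) = 1.814 g BOD₅·(g VSS·d)⁻¹.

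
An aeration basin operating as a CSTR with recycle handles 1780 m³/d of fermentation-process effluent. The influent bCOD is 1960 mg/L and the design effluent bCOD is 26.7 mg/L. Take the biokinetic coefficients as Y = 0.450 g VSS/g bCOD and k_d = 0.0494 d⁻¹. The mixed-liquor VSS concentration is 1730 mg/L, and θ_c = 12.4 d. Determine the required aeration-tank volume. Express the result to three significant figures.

V ≈ 6880 m³

Rearranging the biomass balance for a CMAS with decay, V = Y·Q·ΔS·θ_c / [X·(1+k_d θ_c)] = 0.450 × 1780 × (1960 − 26.7) × 12.4 / [1730 × (1 + 0.0494 × 12.4)] = 1.92×10^7 / 2790 = 6883 m³.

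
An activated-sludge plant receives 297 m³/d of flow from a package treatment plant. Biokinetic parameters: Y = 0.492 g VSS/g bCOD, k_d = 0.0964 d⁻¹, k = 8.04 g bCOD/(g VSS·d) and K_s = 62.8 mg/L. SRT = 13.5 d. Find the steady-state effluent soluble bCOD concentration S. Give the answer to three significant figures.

S ≈ 2.83 mg/L

Effluent substrate depends only on kinetics and SRT: S = K_s(1 + k_d θ_c) / [θ_c(Yk − k_d) − 1] = 62.8 × (1 + 0.0964 × 13.5) / [13.5 × (0.492 × 8.04 − 0.0964) − 1] = 144.5 / 51.10 = 2.828 mg/L.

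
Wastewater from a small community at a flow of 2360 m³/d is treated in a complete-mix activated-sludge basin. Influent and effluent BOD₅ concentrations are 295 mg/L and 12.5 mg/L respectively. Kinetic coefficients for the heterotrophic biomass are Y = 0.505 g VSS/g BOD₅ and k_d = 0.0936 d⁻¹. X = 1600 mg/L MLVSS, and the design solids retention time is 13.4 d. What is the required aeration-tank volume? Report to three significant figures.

V ≈ 1250 m³

Rearranging the biomass balance for a CMAS with decay, V = Y·Q·ΔS·θ_c / [X·(1+k_d θ_c)] = 0.505 × 2360 × (295 − 12.5) × 13.4 / [1600 × (1 + 0.0936 × 13.4)] = 4.51×10^6 / 3607 = 1251 m³.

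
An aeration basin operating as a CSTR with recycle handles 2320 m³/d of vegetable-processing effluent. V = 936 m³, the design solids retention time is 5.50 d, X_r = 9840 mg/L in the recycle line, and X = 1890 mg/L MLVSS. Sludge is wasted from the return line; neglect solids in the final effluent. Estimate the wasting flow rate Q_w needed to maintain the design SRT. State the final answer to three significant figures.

Q_w = (V·X)/(θ_c X_r) = 936.0 × 1890 / (5.50 × 9840) = 32.69 m³/d.

Q_w ≈ 32.7 m³/d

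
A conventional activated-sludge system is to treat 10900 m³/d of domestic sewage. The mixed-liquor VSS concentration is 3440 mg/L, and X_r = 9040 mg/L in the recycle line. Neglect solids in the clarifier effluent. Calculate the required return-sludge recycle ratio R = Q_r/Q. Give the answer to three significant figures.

Solids balance on the clarifier gives (1+R)X = R·X_r, so R = X/(X_r − X) = 3440 / (9040 − 3440) = 0.6143.

R ≈ 0.614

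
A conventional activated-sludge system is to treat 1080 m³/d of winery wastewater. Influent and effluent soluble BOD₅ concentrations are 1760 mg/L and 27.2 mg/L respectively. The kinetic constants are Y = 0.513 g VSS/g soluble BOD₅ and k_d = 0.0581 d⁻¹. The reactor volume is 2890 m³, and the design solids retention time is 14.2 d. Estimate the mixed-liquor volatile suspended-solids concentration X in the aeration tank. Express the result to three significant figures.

From V·X·(1 + k_d·θ_c) = Y·Q·(S₀ − S)·θ_c: X = 0.513 × 1080 × (1760 − 27.2) × 14.2 / [2890 × (1 + 0.0581 × 14.2)] = 2585 mg/L.

X ≈ 2580 mg/L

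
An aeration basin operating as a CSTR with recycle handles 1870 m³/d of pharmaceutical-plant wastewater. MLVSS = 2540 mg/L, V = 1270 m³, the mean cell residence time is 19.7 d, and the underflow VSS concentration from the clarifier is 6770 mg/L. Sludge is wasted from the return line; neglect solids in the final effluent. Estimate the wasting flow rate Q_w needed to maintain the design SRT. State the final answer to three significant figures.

Q_w ≈ 24.2 m³/d

Q_w = (V·X)/(θ_c X_r) = 1270 × 2540 / (19.7 × 6770) = 24.19 m³/d.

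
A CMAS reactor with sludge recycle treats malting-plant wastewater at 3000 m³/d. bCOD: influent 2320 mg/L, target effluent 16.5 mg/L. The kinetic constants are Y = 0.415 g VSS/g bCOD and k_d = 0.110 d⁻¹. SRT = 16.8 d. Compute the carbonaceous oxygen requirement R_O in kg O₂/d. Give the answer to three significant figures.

R_O ≈ 5480 kg O₂/d

Observed yield with endogenous decay: Y_obs = Y / (1 + k_d·θ_c) = 0.415 / (1 + 0.110 × 16.8) = 0.415 / 2.848 = 0.1457 g VSS/g bCOD.
Mass of bCOD removed per day: Q(S₀ − S) = 3000 × 2304 g/m³ = 6910 kg/d.
Biomass synthesised: P_X = Y_obs × 6910 = 1007 kg VSS/d.
R_O = Q·(S₀ − S) − 1.42·P_X = 6910 − 1.42 × 1007 = 5481 kg O₂/d.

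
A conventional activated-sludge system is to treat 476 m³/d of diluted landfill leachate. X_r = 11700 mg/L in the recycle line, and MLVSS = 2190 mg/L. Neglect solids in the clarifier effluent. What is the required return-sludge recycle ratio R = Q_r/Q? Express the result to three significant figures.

R ≈ 0.230

R = Q_r/Q = X/(X_r − X) = 2190 / (11700 − 2190) = 0.2303.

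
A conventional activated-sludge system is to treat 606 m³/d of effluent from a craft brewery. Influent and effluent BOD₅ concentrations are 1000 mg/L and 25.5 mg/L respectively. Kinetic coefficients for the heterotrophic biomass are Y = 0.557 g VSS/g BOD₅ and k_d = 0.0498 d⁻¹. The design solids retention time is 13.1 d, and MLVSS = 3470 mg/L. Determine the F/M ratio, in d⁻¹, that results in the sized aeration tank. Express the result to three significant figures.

F/M ≈ 0.232 d⁻¹

Rearranging the biomass balance for a CMAS with decay, V = Y·Q·ΔS·θ_c / [X·(1+k_d θ_c)] = 0.557 × 606 × (1000 − 25.5) × 13.1 / [3470 × (1 + 0.0498 × 13.1)] = 4.31×10^6 / 5734 = 751.5 m³.
F/M = Q·S₀ / (V·X) = 606 × 1000 / (751.5 × 3470) = 0.2324 g BOD₅·(g VSS·d)⁻¹.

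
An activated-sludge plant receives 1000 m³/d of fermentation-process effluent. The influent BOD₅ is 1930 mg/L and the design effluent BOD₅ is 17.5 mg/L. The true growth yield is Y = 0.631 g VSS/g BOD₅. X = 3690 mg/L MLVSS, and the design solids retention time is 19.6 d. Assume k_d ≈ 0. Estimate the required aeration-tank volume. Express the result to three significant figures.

With k_d = 0 the design equation reduces to V = Y Q (S₀−S) θ_c / X = 0.631 × 1000 × (1930 − 17.5) × 19.6 / 3690 = 6410 m³.

V ≈ 6410 m³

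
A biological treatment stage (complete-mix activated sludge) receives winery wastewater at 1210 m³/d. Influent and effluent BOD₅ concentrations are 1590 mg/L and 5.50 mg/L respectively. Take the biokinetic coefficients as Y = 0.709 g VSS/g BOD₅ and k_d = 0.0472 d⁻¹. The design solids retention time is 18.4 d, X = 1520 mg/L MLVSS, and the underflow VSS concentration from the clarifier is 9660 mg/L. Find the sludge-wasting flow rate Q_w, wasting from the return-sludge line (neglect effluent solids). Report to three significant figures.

Q_w ≈ 75.3 m³/d

From the SRT design equation V = Y Q (S₀−S) θ_c / [X (1 + k_d θ_c)] = 0.709 × 1210 × (1590 − 5.50) × 18.4 / [1520 × (1 + 0.0472 × 18.4)] = 2.5×10^7 / 2840 = 8807 m³.
Q_w = (V·X)/(θ_c X_r) = 8807 × 1520 / (18.4 × 9660) = 75.31 m³/d.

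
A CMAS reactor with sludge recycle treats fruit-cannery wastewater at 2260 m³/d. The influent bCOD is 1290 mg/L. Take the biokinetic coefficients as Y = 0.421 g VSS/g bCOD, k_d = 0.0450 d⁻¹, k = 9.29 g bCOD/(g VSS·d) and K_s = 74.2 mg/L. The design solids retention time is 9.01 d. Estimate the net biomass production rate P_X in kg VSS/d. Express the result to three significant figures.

For a completely mixed reactor with recycle the Lawrence–McCarty relation gives S = K_s·(1 + k_d·θ_c) / [θ_c·(Y·k − k_d) − 1] = 74.2 × (1 + 0.0450 × 9.01) / [9.01 × (0.421 × 9.29 − 0.0450) − 1] = 104.3 / 33.83 = 3.082 mg/L.
The observed yield is Y_obs = Y/(1 + k_d·θ_c) = 0.421 / (1 + 0.0450 × 9.01) = 0.421 / 1.405 = 0.2995 g VSS per g bCOD removed.
ΔS = 1290 − 3.08 = 1287 mg/L, so the substrate removal rate is 2260 × 1287/1000 = 2908 kg bCOD/d.
Biomass produced: P_X = Y_obs·Q·ΔS = 0.2995 × 2908 ≈ 871.2 kg VSS/d.

P_X ≈ 871 kg VSS/d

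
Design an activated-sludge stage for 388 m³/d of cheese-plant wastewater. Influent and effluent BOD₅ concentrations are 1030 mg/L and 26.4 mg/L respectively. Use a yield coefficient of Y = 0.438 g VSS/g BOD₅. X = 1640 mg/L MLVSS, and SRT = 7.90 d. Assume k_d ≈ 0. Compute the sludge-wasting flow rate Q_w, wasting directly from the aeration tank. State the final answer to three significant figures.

Q_w ≈ 104 m³/d

V·X = Y·Q·ΔS·θ_c gives V = 0.438 × 388 × (1030 − 26.4) × 7.90 / 1640 = 821.6 m³.
Wasting from the aeration tank: Q_w = V / θ_c = 821.6 / 7.90 = 104.0 m³/d.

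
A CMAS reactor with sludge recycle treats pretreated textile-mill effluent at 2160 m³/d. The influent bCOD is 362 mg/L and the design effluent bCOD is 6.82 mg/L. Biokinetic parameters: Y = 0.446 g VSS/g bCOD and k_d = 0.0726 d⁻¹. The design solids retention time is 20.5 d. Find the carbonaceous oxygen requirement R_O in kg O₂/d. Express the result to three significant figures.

Observed yield with endogenous decay: Y_obs = Y / (1 + k_d·θ_c) = 0.446 / (1 + 0.0726 × 20.5) = 0.446 / 2.488 = 0.1792 g VSS/g bCOD.
ΔS = 362 − 6.82 = 355.2 mg/L, so the substrate removal rate is 2160 × 355.2/1000 = 767.2 kg bCOD/d.
Net sludge production P_X = 0.1792 × 767.2 = 137.5 kg VSS/d.
Carbonaceous O₂ demand = substrate oxidised − cell-mass equivalent = 767.2 − 1.42 × 137.5 = 571.9 kg O₂/d.

R_O ≈ 572 kg O₂/d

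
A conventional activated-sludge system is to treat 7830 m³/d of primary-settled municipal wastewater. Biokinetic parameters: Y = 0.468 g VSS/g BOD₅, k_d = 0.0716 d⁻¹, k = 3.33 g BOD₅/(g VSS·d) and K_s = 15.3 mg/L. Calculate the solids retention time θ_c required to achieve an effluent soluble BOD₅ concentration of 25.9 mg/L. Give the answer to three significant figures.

θ_c ≈ 1.10 d

At the target effluent, Y k S/(K_s+S) = 0.468×3.33×25.9/41.20 = 0.9797 d⁻¹.
1/θ_c = 0.9797 − 0.0716 = 0.9081 d⁻¹, so θ_c = 1.101 d.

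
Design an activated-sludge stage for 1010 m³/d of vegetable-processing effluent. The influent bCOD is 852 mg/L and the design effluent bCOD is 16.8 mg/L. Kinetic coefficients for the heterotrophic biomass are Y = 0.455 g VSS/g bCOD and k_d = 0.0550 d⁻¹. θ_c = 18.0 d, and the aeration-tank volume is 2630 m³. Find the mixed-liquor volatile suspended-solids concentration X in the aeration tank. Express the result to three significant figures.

Solving the biomass balance for X: X = Y Q (S₀−S) θ_c / [V (1+k_d θ_c)] = 0.455 × 1010 × (852 − 16.8) × 18.0 / [2630 × (1 + 0.0550 × 18.0)] = 1320 mg/L.

X ≈ 1320 mg/L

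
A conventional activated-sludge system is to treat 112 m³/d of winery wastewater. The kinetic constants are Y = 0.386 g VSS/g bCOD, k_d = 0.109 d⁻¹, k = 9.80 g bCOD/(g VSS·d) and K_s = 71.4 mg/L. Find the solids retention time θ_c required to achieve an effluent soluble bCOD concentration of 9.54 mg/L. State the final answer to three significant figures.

θ_c ≈ 2.97 d

Specific growth rate at S = 9.54 mg/L: μ = YkS/(K_s+S) = 0.386·9.80·9.54/(71.4+9.54) = 0.4459 d⁻¹.
1/θ_c = 0.4459 − 0.109 = 0.3369 d⁻¹, so θ_c = 2.969 d.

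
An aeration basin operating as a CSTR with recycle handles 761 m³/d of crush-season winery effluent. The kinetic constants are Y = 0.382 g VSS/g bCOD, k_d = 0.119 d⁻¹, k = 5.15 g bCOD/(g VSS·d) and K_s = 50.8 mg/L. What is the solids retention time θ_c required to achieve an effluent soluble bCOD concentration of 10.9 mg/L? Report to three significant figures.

θ_c ≈ 4.38 d

At the target effluent, Y k S/(K_s+S) = 0.382×5.15×10.9/61.70 = 0.3475 d⁻¹.
θ_c = 1/(μ − k_d) = 1/(0.3475 − 0.119) = 1/0.2285 = 4.375 d.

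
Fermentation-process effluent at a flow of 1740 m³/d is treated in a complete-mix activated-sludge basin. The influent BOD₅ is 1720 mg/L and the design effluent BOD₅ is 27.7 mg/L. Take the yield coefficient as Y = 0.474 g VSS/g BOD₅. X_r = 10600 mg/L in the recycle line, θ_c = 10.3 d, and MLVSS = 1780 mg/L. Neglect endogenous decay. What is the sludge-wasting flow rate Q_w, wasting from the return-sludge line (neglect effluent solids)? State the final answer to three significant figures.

Biomass mass balance (decay neglected): V·X = Y·Q·(S₀ − S)·θ_c, so V = 0.474 × 1740 × (1720 − 27.7) × 10.3 / 1780 = 8076 m³.
θ_c = V·X/(Q_w·X_r) when wasting from the recycle, so Q_w = V·X/(θ_c·X_r) = 8076 × 1780 / (10.3 × 10600) = 131.7 m³/d.

Q_w ≈ 132 m³/d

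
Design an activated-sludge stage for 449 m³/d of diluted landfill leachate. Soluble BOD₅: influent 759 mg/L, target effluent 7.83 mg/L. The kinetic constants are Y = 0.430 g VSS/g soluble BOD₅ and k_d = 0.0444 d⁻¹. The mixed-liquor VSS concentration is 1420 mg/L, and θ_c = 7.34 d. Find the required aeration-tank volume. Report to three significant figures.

Rearranging the biomass balance for a CMAS with decay, V = Y·Q·ΔS·θ_c / [X·(1+k_d θ_c)] = 0.430 × 449 × (759 − 7.83) × 7.34 / [1420 × (1 + 0.0444 × 7.34)] = 1.06×10^6 / 1883 = 565.4 m³.

V ≈ 565 m³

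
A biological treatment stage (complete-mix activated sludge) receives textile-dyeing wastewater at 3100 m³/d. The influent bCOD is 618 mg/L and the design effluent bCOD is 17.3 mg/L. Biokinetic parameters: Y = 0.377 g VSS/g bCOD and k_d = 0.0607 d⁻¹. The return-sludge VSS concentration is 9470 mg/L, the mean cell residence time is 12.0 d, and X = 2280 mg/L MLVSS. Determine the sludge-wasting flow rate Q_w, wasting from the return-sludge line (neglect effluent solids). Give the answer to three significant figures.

From the SRT design equation V = Y Q (S₀−S) θ_c / [X (1 + k_d θ_c)] = 0.377 × 3100 × (618 − 17.3) × 12.0 / [2280 × (1 + 0.0607 × 12.0)] = 8.42×10^6 / 3941 = 2138 m³.
θ_c = V·X/(Q_w·X_r) when wasting from the recycle, so Q_w = V·X/(θ_c·X_r) = 2138 × 2280 / (12.0 × 9470) = 42.89 m³/d.

Q_w ≈ 42.9 m³/d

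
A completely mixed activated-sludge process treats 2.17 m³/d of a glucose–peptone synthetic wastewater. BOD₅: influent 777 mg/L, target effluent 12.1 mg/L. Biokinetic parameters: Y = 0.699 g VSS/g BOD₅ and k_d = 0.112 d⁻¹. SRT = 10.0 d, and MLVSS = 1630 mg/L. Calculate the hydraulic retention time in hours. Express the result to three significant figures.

τ ≈ 37.1 h

Steady-state biomass mass balance: V·X·(1 + k_d·θ_c) = Y·Q·(S₀ − S)·θ_c, so V = 0.699 × 2.17 × (777 − 12.1) × 10.0 / [1630 × (1 + 0.112 × 10.0)] = 1.16×10^4 / 3456 = 3.358 m³.
τ = V/Q = 3.358/2.17 = 1.547 d, or 37.13 h.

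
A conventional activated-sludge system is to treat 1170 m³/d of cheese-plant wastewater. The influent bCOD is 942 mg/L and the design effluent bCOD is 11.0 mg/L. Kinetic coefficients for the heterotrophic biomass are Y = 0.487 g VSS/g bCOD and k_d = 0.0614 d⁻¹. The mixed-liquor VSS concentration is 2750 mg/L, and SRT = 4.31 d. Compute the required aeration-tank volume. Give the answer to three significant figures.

V ≈ 657 m³

Rearranging the biomass balance for a CMAS with decay, V = Y·Q·ΔS·θ_c / [X·(1+k_d θ_c)] = 0.487 × 1170 × (942 − 11.0) × 4.31 / [2750 × (1 + 0.0614 × 4.31)] = 2.29×10^6 / 3478 = 657.4 m³.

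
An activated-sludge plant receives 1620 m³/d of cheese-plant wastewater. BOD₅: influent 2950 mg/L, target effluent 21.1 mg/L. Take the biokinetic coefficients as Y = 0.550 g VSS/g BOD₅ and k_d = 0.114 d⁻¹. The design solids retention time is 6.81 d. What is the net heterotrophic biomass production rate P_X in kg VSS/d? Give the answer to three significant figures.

Y_obs = Y / (1 + k_d θ_c) = 0.550 / (1 + 0.114 × 6.81) = 0.550 / 1.776 = 0.3096.
ΔS = 2950 − 21.1 = 2929 mg/L, so the substrate removal rate is 1620 × 2929/1000 = 4745 kg BOD₅/d.
Biomass produced: P_X = Y_obs·Q·ΔS = 0.3096 × 4745 ≈ 1469 kg VSS/d.

P_X ≈ 1470 kg VSS/d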